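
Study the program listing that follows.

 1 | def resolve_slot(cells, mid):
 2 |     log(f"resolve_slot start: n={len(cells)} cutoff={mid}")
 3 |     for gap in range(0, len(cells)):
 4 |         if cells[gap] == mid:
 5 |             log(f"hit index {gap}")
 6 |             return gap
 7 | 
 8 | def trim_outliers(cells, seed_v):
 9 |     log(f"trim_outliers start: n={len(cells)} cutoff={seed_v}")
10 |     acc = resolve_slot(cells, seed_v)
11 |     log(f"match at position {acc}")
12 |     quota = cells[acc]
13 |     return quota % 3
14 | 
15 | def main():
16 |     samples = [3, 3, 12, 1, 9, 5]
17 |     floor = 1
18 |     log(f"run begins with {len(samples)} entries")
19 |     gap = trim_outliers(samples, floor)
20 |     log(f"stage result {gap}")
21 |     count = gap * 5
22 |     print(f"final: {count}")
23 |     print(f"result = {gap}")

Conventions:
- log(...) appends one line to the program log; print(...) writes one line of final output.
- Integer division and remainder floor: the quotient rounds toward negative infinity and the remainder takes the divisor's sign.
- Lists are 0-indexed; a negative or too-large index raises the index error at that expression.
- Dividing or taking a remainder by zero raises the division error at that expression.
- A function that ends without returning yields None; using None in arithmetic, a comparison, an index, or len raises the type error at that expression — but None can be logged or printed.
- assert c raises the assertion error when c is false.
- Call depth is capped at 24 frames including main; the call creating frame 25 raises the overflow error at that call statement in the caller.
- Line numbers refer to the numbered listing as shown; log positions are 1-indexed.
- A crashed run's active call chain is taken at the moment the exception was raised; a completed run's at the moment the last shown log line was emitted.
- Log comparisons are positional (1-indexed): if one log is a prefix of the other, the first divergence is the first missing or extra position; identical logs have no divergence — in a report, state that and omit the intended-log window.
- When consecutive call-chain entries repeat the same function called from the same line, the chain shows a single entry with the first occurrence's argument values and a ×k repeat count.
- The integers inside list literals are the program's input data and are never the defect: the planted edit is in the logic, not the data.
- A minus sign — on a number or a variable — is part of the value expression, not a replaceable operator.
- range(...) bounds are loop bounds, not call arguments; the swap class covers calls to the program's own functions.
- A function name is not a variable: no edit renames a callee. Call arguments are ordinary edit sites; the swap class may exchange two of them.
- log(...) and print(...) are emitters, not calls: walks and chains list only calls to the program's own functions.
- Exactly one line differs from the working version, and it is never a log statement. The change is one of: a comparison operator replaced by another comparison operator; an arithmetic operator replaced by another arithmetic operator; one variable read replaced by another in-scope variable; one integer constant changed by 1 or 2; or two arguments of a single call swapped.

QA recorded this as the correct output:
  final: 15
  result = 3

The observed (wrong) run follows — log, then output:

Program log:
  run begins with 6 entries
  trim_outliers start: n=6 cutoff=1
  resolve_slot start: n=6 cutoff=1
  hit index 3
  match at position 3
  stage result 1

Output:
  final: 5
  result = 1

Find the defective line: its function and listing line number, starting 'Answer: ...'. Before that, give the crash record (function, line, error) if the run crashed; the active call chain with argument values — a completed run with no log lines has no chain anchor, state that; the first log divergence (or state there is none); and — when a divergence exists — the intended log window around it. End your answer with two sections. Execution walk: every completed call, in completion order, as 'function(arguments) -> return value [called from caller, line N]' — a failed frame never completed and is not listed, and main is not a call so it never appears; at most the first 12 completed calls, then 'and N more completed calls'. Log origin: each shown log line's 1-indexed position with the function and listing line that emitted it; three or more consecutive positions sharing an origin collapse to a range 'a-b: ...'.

Answer: the defect is in trim_outliers at line 13.
Key fact: At log position 6 the runs split — shown 'stage result 1', but the working version logs 'stage result 3'.
Call chain: main.
First divergence: position 6 — the shown line 'stage result 1' should read 'stage result 3'.
Intended log window:
  4: hit index 3
  5: match at position 3
  6: stage result 3
Execution walk:
  resolve_slot([3, 3, 12, 1, 9, 5], 1) -> 3  [called from trim_outliers, line 10]
  trim_outliers([3, 3, 12, 1, 9, 5], 1) -> 1  [called from main, line 19]
Log origins:
  1: emitted by main (line 18)
  2: emitted by trim_outliers (line 9)
  3: emitted by resolve_slot (line 2)
  4: emitted by resolve_slot (line 5)
  5: emitted by trim_outliers (line 11)
  6: emitted by main (line 20)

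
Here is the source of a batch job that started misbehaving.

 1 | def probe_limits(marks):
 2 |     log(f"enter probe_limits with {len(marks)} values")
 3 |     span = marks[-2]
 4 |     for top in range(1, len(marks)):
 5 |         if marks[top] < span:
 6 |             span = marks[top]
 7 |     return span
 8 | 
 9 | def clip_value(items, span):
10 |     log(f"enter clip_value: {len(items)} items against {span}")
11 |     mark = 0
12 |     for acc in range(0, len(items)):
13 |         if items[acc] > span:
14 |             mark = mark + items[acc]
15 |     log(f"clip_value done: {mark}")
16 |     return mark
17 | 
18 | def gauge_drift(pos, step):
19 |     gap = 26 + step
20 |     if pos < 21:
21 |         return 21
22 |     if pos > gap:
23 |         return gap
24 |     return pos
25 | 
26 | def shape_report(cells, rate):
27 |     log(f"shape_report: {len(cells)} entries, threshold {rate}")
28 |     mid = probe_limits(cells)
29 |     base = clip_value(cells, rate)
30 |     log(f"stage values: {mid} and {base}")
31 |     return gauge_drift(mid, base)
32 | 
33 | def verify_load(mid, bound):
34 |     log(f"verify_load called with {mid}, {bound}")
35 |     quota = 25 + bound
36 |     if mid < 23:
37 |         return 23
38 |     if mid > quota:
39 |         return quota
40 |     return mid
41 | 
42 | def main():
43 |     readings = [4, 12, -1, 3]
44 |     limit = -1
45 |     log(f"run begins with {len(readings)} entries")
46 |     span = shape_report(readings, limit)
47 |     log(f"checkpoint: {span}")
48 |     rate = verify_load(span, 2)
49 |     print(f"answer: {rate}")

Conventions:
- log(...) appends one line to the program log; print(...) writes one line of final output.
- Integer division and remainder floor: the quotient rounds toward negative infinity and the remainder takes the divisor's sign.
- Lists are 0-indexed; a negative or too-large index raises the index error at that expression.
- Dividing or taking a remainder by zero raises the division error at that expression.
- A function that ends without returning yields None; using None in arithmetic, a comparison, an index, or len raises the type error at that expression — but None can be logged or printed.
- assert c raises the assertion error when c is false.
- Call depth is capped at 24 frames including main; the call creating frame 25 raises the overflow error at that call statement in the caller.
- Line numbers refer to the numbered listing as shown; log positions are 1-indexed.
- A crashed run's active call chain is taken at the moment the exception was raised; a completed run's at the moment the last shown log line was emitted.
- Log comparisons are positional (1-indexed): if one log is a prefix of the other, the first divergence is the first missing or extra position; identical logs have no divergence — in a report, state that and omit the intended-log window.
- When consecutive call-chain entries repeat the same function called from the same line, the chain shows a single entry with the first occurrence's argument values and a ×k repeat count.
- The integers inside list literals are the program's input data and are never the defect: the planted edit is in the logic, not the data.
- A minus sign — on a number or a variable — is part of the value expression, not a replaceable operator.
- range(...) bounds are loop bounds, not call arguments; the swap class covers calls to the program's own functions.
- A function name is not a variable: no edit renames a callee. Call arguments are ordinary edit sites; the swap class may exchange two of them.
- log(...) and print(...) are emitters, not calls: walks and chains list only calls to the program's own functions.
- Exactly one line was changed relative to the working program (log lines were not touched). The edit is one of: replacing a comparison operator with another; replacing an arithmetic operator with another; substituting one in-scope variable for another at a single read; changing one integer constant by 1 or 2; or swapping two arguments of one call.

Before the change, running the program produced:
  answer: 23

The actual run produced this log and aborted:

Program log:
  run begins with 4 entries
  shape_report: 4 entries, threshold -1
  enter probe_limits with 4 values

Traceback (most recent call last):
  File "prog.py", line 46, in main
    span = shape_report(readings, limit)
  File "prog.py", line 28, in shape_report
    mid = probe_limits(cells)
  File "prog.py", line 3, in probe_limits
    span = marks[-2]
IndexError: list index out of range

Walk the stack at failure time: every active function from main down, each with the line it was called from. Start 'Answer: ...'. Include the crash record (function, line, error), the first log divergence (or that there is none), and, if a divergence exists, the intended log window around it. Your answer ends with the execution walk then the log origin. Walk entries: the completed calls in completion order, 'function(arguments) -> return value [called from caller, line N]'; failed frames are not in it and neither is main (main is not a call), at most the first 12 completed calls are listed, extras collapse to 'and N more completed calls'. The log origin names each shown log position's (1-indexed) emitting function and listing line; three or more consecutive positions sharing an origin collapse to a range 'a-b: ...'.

Answer: main -> shape_report (called at line 46) -> probe_limits (called at line 28).
Key fact: The log ends early — 3 lines, where the working version next logs 'enter clip_value: 4 items against -1'.
Crash: probe_limits, line 3, IndexError.
First divergence: position 4 (shown log ended at 3 lines; the working version continues: 'enter clip_value: 4 items against -1').
Intended log window:
  2: shape_report: 4 entries, threshold -1
  3: enter probe_limits with 4 values
  4: enter clip_value: 4 items against -1
  5: clip_value done: 19
Execution walk:
  (no call completed)
Log line origins:
  1 — main, line 45
  2 — shape_report, line 27
  3 — probe_limits, line 2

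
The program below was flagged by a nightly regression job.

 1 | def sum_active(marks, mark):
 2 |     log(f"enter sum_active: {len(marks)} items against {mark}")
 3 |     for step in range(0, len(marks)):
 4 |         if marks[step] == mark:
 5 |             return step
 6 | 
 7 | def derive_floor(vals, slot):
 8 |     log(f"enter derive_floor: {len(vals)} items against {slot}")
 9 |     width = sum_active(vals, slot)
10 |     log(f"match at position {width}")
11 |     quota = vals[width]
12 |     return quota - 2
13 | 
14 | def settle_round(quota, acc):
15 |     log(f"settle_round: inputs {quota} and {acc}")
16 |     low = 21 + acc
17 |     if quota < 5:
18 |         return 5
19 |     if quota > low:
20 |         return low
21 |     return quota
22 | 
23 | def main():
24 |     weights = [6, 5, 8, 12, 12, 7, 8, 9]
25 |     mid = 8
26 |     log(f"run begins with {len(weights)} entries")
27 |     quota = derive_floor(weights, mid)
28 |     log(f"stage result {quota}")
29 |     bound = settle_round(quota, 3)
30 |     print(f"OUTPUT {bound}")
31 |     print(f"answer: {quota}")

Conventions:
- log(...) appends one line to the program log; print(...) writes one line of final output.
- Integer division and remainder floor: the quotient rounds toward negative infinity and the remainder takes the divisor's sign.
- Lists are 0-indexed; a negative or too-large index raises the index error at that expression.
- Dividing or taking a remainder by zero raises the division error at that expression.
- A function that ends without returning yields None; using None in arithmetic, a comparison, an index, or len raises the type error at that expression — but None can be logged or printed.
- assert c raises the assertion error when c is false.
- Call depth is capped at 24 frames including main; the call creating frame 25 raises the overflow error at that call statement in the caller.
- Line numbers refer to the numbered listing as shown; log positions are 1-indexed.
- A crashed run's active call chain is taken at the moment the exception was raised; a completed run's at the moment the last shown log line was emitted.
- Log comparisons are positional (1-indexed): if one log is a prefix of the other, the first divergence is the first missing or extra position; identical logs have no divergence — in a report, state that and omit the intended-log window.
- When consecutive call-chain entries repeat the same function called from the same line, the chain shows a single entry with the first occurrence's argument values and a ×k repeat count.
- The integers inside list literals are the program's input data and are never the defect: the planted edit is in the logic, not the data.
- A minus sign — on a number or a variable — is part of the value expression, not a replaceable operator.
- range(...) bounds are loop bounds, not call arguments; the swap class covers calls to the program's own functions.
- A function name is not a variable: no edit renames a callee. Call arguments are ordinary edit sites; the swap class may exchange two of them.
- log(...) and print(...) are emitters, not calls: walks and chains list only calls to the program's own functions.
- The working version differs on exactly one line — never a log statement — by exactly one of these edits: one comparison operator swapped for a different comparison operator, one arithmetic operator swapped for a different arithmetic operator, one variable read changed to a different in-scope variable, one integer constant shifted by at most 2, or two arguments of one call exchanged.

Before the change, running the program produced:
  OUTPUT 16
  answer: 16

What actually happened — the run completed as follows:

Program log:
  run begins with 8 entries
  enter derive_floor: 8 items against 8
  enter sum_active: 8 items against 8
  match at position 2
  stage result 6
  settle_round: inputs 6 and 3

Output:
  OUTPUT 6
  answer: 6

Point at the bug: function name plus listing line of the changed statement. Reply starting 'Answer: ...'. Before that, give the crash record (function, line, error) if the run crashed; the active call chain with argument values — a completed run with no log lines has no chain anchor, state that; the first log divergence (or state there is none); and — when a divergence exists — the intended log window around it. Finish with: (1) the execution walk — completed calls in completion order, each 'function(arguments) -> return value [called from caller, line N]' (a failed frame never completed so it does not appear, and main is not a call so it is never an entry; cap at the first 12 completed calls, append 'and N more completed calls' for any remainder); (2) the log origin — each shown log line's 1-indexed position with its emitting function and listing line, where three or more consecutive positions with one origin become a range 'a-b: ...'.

Answer: the defect is in derive_floor at line 12.
Key fact: The earliest visible damage is log position 5 — 'stage result 6' rather than the intended 'stage result 16'.
Call chain: main -> settle_round(6, 3) (called at line 29).
First divergence: position 5; shown 'stage result 6' vs intended 'stage result 16'.
Intended log window:
  3: enter sum_active: 8 items against 8
  4: match at position 2
  5: stage result 16
  6: settle_round: inputs 16 and 3
Execution walk:
  sum_active([6, 5, 8, 12, 12, 7, 8, 9], 8) -> 2  [called from derive_floor, line 9]
  derive_floor([6, 5, 8, 12, 12, 7, 8, 9], 8) -> 6  [called from main, line 27]
  settle_round(6, 3) -> 6  [called from main, line 29]
Origin of each log line:
  1: from main, line 26
  2: from derive_floor, line 8
  3: from sum_active, line 2
  4: from derive_floor, line 10
  5: from main, line 28
  6: from settle_round, line 15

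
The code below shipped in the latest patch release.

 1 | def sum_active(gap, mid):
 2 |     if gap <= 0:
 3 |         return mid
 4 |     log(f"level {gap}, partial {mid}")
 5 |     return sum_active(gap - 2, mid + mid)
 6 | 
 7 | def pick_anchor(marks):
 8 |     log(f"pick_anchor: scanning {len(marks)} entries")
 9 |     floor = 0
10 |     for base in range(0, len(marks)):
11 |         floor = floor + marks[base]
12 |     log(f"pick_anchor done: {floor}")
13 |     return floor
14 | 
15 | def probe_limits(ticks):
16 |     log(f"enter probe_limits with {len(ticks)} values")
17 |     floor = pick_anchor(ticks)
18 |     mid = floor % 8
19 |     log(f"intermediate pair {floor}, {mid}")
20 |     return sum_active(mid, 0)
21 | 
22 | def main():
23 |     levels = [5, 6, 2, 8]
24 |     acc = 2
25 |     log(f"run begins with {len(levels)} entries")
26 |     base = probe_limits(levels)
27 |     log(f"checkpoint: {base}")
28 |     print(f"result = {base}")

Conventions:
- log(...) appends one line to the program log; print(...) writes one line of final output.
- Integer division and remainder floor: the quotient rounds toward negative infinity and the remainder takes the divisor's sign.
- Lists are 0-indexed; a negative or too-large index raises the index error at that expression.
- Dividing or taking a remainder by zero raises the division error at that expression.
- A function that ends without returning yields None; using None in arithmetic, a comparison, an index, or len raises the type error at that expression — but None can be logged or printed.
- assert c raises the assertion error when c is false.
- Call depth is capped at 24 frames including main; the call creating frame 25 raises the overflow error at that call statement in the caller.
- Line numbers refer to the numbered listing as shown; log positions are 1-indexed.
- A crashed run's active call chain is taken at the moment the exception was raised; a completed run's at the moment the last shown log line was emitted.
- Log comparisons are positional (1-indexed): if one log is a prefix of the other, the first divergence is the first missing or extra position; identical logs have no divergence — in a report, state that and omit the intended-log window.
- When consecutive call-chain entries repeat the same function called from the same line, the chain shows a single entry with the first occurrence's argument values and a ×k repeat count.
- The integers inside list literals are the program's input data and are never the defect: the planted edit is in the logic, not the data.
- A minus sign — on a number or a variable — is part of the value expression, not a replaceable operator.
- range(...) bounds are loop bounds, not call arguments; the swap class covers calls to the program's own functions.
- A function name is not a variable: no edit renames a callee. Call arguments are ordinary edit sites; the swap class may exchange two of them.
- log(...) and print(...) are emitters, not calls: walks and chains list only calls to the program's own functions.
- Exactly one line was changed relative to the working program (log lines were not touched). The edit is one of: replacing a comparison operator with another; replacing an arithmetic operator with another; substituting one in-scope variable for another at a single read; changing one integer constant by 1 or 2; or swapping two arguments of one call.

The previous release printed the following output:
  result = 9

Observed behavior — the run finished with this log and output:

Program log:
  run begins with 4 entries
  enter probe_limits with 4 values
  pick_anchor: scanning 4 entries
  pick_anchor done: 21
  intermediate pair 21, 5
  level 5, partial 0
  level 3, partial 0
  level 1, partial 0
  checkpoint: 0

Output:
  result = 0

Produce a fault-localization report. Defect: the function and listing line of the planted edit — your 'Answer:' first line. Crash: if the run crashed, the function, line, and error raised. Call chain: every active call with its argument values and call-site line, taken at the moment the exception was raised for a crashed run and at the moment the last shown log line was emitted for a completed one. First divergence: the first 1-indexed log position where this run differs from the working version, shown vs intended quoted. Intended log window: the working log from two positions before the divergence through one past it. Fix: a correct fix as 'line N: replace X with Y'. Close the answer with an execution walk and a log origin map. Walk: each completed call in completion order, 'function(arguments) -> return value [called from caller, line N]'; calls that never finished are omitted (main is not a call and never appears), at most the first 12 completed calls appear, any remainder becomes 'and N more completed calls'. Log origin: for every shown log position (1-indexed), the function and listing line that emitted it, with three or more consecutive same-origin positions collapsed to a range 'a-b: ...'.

Answer: the defect is in sum_active at line 5.
The tell: The log first diverges at position 7: the faulty run prints 'level 3, partial 0' where the working version prints 'level 3, partial 5'.
Call chain: main.
First divergence: position 7; shown 'level 3, partial 0' vs intended 'level 3, partial 5'.
Intended log window:
  5: intermediate pair 21, 5
  6: level 5, partial 0
  7: level 3, partial 5
  8: level 1, partial 8
Execution walk:
  pick_anchor([5, 6, 2, 8]) -> 21  [called from probe_limits, line 17]
  sum_active(-1, 0) -> 0  [called from sum_active, line 5]
  sum_active(1, 0) -> 0  [called from sum_active, line 5]
  sum_active(3, 0) -> 0  [called from sum_active, line 5]
  sum_active(5, 0) -> 0  [called from probe_limits, line 20]
  probe_limits([5, 6, 2, 8]) -> 0  [called from main, line 26]
Log origin:
  1: from main, line 25
  2: from probe_limits, line 16
  3: from pick_anchor, line 8
  4: from pick_anchor, line 12
  5: from probe_limits, line 19
  6-8: from sum_active, line 4
  9: from main, line 27
A correct fix: line 5: replace `mid + mid` with `mid + gap`.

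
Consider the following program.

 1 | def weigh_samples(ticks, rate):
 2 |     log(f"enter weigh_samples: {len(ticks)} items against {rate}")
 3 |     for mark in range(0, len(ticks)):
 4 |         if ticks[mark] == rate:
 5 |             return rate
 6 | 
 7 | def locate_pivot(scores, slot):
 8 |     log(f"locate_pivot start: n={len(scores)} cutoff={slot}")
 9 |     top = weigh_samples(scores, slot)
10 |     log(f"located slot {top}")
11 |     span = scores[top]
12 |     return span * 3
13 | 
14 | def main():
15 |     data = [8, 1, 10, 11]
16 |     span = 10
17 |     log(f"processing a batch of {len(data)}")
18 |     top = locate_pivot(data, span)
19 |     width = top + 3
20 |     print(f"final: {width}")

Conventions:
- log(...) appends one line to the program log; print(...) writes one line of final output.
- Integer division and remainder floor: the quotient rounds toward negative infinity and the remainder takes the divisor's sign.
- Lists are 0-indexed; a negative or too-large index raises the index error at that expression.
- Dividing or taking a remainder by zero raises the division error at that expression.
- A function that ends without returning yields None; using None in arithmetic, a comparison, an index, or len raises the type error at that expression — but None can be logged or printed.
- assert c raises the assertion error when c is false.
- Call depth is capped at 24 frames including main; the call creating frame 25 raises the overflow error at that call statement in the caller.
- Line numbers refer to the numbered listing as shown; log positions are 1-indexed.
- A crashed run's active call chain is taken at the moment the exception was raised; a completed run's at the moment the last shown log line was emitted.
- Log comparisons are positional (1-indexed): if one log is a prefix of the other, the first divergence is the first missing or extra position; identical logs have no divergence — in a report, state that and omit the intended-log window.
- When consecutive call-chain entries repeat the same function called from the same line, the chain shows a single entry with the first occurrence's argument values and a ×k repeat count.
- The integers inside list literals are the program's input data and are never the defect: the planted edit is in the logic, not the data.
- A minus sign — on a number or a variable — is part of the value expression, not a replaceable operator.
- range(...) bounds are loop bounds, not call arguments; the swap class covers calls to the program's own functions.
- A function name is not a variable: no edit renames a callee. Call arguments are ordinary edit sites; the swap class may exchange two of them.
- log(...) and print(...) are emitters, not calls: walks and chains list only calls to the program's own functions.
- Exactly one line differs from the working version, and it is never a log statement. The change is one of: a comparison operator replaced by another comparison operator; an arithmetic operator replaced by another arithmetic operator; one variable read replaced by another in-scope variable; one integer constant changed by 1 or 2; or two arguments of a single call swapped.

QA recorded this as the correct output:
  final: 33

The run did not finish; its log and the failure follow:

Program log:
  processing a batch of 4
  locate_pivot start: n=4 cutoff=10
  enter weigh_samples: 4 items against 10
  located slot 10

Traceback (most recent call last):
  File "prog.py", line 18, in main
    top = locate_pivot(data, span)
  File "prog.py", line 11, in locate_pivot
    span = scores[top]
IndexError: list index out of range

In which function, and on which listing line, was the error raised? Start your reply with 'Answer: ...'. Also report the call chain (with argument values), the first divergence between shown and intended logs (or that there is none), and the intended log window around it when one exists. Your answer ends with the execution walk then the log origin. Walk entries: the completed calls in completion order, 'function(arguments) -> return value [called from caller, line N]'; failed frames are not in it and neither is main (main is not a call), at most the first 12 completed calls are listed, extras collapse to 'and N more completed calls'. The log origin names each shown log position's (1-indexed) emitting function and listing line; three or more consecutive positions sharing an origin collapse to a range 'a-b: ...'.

Answer: the error was raised in locate_pivot, line 11.
Key observation: Log line 4 is where behavior first shows: 'located slot 10' appears instead of 'located slot 2'.
Call chain: main -> locate_pivot([8, 1, 10, 11], 10) (called at line 18).
First divergence: position 4 — shown 'located slot 10', intended 'located slot 2'.
Intended log window:
  2: locate_pivot start: n=4 cutoff=10
  3: enter weigh_samples: 4 items against 10
  4: located slot 2
Execution walk:
  weigh_samples([8, 1, 10, 11], 10) -> 10  [called from locate_pivot, line 9]
Log line origins:
  1 — main, line 17
  2 — locate_pivot, line 8
  3 — weigh_samples, line 2
  4 — locate_pivot, line 10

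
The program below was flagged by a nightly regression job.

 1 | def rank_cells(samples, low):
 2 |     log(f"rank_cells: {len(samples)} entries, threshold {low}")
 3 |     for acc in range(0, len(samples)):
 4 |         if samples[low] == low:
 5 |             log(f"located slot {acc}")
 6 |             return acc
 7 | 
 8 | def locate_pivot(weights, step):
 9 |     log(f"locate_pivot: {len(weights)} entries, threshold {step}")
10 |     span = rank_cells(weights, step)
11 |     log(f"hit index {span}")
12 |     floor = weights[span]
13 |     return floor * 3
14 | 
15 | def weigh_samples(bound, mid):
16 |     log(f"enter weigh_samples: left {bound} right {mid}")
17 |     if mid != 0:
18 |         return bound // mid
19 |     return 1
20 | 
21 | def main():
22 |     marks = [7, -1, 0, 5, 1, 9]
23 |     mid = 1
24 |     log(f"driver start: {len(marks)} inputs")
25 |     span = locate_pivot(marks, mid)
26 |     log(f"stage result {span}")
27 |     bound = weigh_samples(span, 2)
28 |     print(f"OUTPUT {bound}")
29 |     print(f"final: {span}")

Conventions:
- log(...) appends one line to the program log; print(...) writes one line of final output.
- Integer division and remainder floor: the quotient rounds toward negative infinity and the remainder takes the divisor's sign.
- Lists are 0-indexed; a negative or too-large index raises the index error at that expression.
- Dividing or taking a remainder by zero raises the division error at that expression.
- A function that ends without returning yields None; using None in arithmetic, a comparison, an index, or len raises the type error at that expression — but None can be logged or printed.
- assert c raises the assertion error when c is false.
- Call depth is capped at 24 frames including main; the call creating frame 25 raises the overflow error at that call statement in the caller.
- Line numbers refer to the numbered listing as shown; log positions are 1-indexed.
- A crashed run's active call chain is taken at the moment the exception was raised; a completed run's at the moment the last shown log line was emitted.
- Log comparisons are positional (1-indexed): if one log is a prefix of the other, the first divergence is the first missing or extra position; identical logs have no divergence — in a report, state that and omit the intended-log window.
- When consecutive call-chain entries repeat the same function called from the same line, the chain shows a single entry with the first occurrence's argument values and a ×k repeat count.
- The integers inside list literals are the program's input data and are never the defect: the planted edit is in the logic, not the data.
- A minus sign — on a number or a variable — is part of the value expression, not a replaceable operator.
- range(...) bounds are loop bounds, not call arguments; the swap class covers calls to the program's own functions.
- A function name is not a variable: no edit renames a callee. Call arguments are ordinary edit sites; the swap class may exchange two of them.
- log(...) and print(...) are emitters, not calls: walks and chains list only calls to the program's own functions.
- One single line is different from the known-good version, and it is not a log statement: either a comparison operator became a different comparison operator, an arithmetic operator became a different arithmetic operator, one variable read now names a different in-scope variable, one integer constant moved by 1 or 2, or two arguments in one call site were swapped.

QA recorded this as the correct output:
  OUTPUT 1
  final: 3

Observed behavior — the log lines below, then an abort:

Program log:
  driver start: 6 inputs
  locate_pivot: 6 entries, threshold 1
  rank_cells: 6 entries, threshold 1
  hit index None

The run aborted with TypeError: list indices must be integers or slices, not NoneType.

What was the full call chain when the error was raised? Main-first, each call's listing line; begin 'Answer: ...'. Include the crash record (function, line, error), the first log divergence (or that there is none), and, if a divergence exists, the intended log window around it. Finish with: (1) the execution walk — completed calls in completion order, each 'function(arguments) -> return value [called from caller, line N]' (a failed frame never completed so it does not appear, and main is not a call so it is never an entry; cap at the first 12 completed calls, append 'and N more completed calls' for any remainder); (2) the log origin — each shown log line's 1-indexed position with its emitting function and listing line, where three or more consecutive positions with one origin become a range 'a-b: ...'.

Answer: main -> locate_pivot (called at line 25).
Key fact: The log first diverges at position 4: the faulty run prints 'hit index None' where the working version prints 'located slot 4'.
Crash: locate_pivot, line 12, TypeError.
First divergence: position 4 — the shown line 'hit index None' should read 'located slot 4'.
Intended log window:
  2: locate_pivot: 6 entries, threshold 1
  3: rank_cells: 6 entries, threshold 1
  4: located slot 4
  5: hit index 4
Execution walk:
  rank_cells([7, -1, 0, 5, 1, 9], 1) -> None  [called from locate_pivot, line 10]
Log origins:
  1: from main, line 24
  2: from locate_pivot, line 9
  3: from rank_cells, line 2
  4: from locate_pivot, line 11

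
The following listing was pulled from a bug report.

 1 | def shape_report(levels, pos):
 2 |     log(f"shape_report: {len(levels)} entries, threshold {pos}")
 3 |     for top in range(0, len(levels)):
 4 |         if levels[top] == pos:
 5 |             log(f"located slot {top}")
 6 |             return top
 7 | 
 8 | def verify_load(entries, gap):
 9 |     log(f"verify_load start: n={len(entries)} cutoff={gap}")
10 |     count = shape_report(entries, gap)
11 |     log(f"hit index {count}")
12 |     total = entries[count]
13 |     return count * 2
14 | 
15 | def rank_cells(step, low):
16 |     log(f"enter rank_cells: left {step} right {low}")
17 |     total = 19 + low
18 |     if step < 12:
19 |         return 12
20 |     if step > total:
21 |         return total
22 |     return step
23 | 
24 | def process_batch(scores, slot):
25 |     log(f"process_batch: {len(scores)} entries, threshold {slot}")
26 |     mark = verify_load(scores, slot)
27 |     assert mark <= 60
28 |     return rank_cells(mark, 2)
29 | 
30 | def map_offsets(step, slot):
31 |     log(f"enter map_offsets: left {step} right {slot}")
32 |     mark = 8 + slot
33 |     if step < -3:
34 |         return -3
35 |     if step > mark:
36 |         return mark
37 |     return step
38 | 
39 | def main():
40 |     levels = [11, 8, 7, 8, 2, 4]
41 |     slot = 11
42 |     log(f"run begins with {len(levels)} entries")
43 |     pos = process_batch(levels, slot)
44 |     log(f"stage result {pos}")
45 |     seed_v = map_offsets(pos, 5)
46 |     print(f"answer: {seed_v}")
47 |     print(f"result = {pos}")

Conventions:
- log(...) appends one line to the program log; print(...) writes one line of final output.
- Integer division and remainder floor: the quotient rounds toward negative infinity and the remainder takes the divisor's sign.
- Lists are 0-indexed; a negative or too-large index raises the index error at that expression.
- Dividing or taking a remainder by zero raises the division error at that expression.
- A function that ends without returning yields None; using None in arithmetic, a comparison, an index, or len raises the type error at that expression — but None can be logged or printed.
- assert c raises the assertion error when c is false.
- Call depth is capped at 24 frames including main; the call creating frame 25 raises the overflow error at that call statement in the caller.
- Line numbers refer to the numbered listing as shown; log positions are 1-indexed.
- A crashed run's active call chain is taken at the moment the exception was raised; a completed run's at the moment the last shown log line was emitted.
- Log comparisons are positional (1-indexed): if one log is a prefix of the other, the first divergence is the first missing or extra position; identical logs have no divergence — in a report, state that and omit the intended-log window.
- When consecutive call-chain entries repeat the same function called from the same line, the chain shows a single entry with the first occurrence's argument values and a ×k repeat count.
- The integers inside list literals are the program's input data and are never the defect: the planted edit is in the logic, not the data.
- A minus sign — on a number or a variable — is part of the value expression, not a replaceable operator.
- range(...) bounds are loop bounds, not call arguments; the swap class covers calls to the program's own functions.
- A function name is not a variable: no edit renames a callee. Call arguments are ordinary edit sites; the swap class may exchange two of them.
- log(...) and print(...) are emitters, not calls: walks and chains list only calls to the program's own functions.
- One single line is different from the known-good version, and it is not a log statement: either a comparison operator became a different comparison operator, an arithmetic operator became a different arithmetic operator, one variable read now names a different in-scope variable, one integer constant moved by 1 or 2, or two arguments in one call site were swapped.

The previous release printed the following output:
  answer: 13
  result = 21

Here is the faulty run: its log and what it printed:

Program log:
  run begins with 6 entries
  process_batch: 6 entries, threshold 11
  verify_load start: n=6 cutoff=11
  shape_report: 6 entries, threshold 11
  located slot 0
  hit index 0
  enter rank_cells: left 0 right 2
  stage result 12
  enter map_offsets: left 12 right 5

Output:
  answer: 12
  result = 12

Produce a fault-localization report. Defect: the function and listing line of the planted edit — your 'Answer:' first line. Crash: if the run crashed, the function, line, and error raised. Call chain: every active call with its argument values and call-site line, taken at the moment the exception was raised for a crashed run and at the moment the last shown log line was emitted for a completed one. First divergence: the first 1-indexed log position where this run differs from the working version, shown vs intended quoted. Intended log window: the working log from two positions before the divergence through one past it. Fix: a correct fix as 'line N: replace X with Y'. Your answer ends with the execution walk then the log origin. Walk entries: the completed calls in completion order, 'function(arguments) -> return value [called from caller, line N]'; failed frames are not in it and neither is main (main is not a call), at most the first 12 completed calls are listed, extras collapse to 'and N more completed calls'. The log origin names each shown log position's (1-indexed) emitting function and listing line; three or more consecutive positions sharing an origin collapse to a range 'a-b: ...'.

Answer: the defect is in verify_load at line 13.
Core observation: The log first diverges at position 7: the faulty run prints 'enter rank_cells: left 0 right 2' where the working version prints 'enter rank_cells: left 22 right 2'.
Call chain: main -> map_offsets(12, 5) (called at line 45).
First divergence: at position 7 the run shows 'enter rank_cells: left 0 right 2' where the working version logs 'enter rank_cells: left 22 right 2'.
Intended log window:
  5: located slot 0
  6: hit index 0
  7: enter rank_cells: left 22 right 2
  8: stage result 21
Execution walk:
  shape_report([11, 8, 7, 8, 2, 4], 11) -> 0  [called from verify_load, line 10]
  verify_load([11, 8, 7, 8, 2, 4], 11) -> 0  [called from process_batch, line 26]
  rank_cells(0, 2) -> 12  [called from process_batch, line 28]
  process_batch([11, 8, 7, 8, 2, 4], 11) -> 12  [called from main, line 43]
  map_offsets(12, 5) -> 12  [called from main, line 45]
Log line origins:
  1: from main, line 42
  2: from process_batch, line 25
  3: from verify_load, line 9
  4: from shape_report, line 2
  5: from shape_report, line 5
  6: from verify_load, line 11
  7: from rank_cells, line 16
  8: from main, line 44
  9: from map_offsets, line 31
A correct fix: line 13: replace `count` with `total`.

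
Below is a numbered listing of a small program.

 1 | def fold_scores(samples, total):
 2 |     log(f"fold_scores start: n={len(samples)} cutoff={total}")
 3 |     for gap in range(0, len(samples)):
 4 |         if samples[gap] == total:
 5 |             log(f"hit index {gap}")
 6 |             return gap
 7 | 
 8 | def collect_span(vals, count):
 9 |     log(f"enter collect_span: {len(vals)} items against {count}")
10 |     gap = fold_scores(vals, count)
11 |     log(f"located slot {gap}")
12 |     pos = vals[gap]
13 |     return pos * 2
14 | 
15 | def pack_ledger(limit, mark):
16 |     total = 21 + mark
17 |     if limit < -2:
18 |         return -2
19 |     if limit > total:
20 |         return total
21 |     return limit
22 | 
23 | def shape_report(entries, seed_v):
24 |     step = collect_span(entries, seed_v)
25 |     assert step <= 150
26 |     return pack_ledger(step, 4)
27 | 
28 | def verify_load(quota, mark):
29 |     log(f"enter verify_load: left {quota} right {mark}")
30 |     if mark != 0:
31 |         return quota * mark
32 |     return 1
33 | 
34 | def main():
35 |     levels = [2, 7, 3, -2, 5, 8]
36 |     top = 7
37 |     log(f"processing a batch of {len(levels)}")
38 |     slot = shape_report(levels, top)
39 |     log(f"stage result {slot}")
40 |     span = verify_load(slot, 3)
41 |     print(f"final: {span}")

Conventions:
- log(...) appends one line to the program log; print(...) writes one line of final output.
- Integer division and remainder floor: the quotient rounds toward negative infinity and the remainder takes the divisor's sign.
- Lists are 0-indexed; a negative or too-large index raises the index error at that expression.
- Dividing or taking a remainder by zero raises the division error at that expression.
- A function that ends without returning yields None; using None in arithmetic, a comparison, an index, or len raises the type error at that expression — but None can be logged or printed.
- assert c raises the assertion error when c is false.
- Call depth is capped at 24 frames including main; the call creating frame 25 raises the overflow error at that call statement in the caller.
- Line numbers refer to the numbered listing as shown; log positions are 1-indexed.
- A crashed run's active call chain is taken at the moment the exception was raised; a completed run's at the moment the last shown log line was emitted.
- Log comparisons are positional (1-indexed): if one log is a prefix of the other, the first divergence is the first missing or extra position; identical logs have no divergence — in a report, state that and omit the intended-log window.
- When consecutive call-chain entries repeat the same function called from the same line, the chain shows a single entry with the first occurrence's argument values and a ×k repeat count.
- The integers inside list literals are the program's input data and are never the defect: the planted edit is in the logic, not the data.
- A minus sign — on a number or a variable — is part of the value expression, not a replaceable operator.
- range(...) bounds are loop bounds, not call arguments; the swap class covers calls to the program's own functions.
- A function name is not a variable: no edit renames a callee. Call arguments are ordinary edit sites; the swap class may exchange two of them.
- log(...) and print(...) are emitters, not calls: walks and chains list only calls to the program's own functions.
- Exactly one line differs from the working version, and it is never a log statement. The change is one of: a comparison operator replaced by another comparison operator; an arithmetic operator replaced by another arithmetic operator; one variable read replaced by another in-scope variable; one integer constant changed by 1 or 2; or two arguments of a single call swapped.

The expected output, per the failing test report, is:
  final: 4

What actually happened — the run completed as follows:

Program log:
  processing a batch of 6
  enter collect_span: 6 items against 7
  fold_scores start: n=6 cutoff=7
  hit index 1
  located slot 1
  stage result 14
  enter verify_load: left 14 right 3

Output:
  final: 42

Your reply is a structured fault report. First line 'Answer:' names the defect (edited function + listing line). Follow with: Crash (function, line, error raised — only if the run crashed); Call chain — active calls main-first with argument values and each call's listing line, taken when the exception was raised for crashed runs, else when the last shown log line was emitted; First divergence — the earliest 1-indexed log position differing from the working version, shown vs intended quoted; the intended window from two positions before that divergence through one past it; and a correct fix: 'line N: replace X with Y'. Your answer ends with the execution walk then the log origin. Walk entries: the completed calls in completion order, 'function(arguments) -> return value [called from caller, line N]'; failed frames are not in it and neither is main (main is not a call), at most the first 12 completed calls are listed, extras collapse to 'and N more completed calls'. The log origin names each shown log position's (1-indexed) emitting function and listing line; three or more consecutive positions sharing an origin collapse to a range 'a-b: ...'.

Answer: the defect is in verify_load at line 31.
Key fact: The logs agree in full; only the final output differs.
Call chain: main -> verify_load(14, 3) (called at line 40).
First divergence: none (the log streams are identical).
Execution walk:
  fold_scores([2, 7, 3, -2, 5, 8], 7) -> 1  [called from collect_span, line 10]
  collect_span([2, 7, 3, -2, 5, 8], 7) -> 14  [called from shape_report, line 24]
  pack_ledger(14, 4) -> 14  [called from shape_report, line 26]
  shape_report([2, 7, 3, -2, 5, 8], 7) -> 14  [called from main, line 38]
  verify_load(14, 3) -> 42  [called from main, line 40]
Log origins:
  1: logged in main at line 37
  2: logged in collect_span at line 9
  3: logged in fold_scores at line 2
  4: logged in fold_scores at line 5
  5: logged in collect_span at line 11
  6: logged in main at line 39
  7: logged in verify_load at line 29
A correct fix: line 31: replace `*` with `//`.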